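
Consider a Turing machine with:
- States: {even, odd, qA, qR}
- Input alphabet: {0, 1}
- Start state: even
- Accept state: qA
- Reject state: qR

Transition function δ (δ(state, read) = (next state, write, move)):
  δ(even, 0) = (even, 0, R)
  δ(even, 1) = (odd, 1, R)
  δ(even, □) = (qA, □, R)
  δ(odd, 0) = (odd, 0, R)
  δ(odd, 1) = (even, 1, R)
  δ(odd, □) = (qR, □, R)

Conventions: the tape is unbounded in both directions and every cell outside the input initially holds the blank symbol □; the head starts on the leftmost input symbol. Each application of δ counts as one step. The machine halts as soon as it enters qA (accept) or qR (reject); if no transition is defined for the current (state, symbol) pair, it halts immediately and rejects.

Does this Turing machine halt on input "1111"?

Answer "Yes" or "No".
Step 0: [even]1111 (head at position 0)
Step 1: δ(even, 1) = (odd, 1, R)  ⊢  1[odd]111 (head at position 1)
Step 2: δ(odd, 1) = (even, 1, R)  ⊢  11[even]11 (head at position 2)
Step 3: δ(even, 1) = (odd, 1, R)  ⊢  111[odd]1 (head at position 3)
Step 4: δ(odd, 1) = (even, 1, R)  ⊢  1111[even]□ (head at position 4)
Step 5: δ(even, □) = (qA, □, R)  ⊢  1111□[qA]□ (head at position 5)
The machine is in qA, so it halts and accepts.
It halts after 5 steps.

Final answer: Yes - halts after 5 steps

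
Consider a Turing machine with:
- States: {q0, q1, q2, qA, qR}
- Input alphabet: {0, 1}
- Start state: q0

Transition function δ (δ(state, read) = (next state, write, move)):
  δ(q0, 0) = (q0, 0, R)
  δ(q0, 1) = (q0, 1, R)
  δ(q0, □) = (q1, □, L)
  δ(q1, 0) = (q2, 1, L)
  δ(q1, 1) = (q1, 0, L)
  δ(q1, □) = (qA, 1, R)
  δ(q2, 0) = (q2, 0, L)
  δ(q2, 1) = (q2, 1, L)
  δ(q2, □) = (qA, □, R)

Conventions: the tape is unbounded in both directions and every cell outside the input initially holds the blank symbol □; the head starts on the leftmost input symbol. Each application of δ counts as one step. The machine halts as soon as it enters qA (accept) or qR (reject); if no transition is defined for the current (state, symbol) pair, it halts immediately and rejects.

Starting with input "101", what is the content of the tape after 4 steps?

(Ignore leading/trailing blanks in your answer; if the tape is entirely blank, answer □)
Step 0: [q0]101 (head at position 0)
Step 1: δ(q0, 1) = (q0, 1, R)  ⊢  1[q0]01 (head at position 1)
Step 2: δ(q0, 0) = (q0, 0, R)  ⊢  10[q0]1 (head at position 2)
Step 3: δ(q0, 1) = (q0, 1, R)  ⊢  101[q0]□ (head at position 3)
Step 4: δ(q0, □) = (q1, □, L)  ⊢  10[q1]1□ (head at position 2)
Tape after 4 steps (ignoring surrounding blanks): 101

Final answer: Tape: 101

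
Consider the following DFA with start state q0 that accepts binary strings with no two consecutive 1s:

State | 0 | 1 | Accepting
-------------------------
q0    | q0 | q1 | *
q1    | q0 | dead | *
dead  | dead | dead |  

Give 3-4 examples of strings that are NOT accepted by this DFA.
Any strings that end in a non-accepting state work; for example:
"0011": q0 → q0 → q0 → q1 → dead; dead is not accepting → rejected
"1011": q0 → q1 → q0 → q1 → dead; dead is not accepting → rejected
"1100": q0 → q1 → dead → dead → dead; dead is not accepting → rejected
"1111": q0 → q1 → dead → dead → dead; dead is not accepting → rejected

Final answer: "0011", "1011", "1100", "1111"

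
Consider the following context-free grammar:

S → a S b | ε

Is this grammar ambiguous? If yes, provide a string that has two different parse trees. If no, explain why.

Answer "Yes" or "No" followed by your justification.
At every step exactly one production applies: if the remaining string to generate is non-empty it starts with a and ends with b, forcing S → a S b; if it is empty, S → ε is forced. Hence each string a^n b^n has exactly one derivation (S → a S b applied n times, then S → ε) and one parse tree.

Final answer: No - the grammar is unambiguous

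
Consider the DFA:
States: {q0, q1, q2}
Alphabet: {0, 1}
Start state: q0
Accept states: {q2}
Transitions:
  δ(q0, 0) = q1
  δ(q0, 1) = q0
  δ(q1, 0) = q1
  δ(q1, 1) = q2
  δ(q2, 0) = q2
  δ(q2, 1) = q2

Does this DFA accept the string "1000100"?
Processing string "1000100":
  q0 --1--> q0
  q0 --0--> q1
  q1 --0--> q1
  q1 --0--> q1
  q1 --1--> q2
  q2 --0--> q2
  q2 --0--> q2
Final state: q2
Accept states: {q2}
q2 is an accept state, so the string is accepted.

Final answer: Yes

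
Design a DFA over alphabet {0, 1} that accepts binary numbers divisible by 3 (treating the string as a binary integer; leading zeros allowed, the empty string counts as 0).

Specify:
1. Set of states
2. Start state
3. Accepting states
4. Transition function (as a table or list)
One valid DFA (any DFA recognizing the same language is acceptable):
States: {q0, q1, q2}
Start: q0
Accepting: {q0}
Transitions (accepting states marked with *):
State | 0 | 1 | Accepting
-------------------------
q0    | q0 | q1 | *
q1    | q2 | q0 |  
q2    | q1 | q2 |  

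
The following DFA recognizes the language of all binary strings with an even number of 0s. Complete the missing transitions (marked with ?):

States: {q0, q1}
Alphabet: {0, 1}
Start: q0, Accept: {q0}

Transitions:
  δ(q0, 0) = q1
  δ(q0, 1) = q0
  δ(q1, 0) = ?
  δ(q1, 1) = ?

What each state remembers (consistent with the given transitions and accept states):
  q0: an even number of 0s has been read so far
  q1: an odd number of 0s has been read so far
Filling in the missing entries:
  δ(q1, 0): in q1 (an odd number of 0s has been read so far), after reading 0 we have: an even number of 0s has been read so far → q0
  δ(q1, 1): in q1 (an odd number of 0s has been read so far), after reading 1 we have: an odd number of 0s has been read so far → q1

Final answer: δ(q1, 0) = q0; δ(q1, 1) = q1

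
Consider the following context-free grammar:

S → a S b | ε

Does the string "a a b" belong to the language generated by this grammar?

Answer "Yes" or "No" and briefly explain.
Every derivation applies S → a S b some number n of times and then S → ε, producing a^n b^n with equally many a's and b's. The string a a b has two a's but only one b, so it cannot be derived.

Final answer: No - no valid derivation exists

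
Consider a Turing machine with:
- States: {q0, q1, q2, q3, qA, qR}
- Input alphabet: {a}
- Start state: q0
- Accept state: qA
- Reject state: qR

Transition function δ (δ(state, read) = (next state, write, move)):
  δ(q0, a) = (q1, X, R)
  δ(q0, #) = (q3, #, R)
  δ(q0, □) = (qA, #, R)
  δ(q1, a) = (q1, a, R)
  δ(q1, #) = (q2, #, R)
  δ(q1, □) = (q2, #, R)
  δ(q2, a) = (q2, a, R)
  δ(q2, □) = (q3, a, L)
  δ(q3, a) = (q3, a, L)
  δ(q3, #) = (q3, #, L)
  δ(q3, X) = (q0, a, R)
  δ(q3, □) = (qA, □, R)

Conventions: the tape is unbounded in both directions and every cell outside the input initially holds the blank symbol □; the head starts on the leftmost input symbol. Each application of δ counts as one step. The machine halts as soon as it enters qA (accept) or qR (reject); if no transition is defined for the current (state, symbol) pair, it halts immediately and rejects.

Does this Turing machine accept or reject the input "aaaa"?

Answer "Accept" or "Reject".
Trace (configuration after each step, as tape_left[state]tape_right with head position):
Step 0: [q0]aaaa (head at position 0)
Step 1: X[q1]aaa (head 1)
Step 2: Xa[q1]aa (head 2)
Step 3: Xaa[q1]a (head 3)
Step 4: Xaaa[q1]□ (head 4)
Step 5: Xaaa#[q2]□ (head 5)
Step 6: Xaaa[q3]#a (head 4)
Step 7: Xaa[q3]a#a (head 3)
Step 8: Xa[q3]aa#a (head 2)
Step 9: X[q3]aaa#a (head 1)
Step 10: [q3]Xaaa#a (head 0)
Step 11: a[q0]aaa#a (head 1)
Step 12: aX[q1]aa#a (head 2)
Step 13: aXa[q1]a#a (head 3)
Step 14: aXaa[q1]#a (head 4)
Step 15: aXaa#[q2]a (head 5)
Step 16: aXaa#a[q2]□ (head 6)
Step 17: aXaa#[q3]aa (head 5)
Step 18: aXaa[q3]#aa (head 4)
Step 19: aXa[q3]a#aa (head 3)
Step 20: aX[q3]aa#aa (head 2)
Step 21: a[q3]Xaa#aa (head 1)
Step 22: aa[q0]aa#aa (head 2)
Step 23: aaX[q1]a#aa (head 3)
Step 24: aaXa[q1]#aa (head 4)
Step 25: aaXa#[q2]aa (head 5)
Step 26: aaXa#a[q2]a (head 6)
Step 27: aaXa#aa[q2]□ (head 7)
Step 28: aaXa#a[q3]aa (head 6)
Step 29: aaXa#[q3]aaa (head 5)
Step 30: aaXa[q3]#aaa (head 4)
Step 31: aaX[q3]a#aaa (head 3)
Step 32: aa[q3]Xa#aaa (head 2)
Step 33: aaa[q0]a#aaa (head 3)
Step 34: aaaX[q1]#aaa (head 4)
Step 35: aaaX#[q2]aaa (head 5)
Step 36: aaaX#a[q2]aa (head 6)
Step 37: aaaX#aa[q2]a (head 7)
Step 38: aaaX#aaa[q2]□ (head 8)
Step 39: aaaX#aa[q3]aa (head 7)
Step 40: aaaX#a[q3]aaa (head 6)
Step 41: aaaX#[q3]aaaa (head 5)
Step 42: aaaX[q3]#aaaa (head 4)
Step 43: aaa[q3]X#aaaa (head 3)
Step 44: aaaa[q0]#aaaa (head 4)
Step 45: aaaa#[q3]aaaa (head 5)
Step 46: aaaa[q3]#aaaa (head 4)
Step 47: aaa[q3]a#aaaa (head 3)
Step 48: aa[q3]aa#aaaa (head 2)
Step 49: a[q3]aaa#aaaa (head 1)
Step 50: [q3]aaaa#aaaa (head 0)
Step 51: [q3]□aaaa#aaaa (head -1)
Step 52: □[qA]aaaa#aaaa (head 0)
The machine is in qA, so it halts and accepts.

Final answer: Accept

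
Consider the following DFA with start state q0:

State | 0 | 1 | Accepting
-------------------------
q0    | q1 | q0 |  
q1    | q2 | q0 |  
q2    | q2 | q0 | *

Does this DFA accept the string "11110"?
Start in q0.
Read '1': q0 → q0
Read '1': q0 → q0
Read '1': q0 → q0
Read '1': q0 → q0
Read '0': q0 → q1
Final state q1 is not accepting, so the string is rejected.

Final answer: No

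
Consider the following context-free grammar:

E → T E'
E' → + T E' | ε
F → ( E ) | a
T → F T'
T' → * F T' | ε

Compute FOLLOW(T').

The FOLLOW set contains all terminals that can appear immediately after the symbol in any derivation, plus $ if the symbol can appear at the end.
Useful FIRST sets: FIRST(E') = {+, ε}, FIRST(T') = {*, ε} (both E' and T' are nullable).
FOLLOW(E): E is the start symbol → $; E appears in F → ( E ) followed by ')' → FOLLOW(E) = {), $}.
FOLLOW(E'): E' appears at the right end of E → T E' and of E' → + T E', so FOLLOW(E') ⊇ FOLLOW(E) (the second occurrence adds nothing new). FOLLOW(E') = {), $}.
FOLLOW(T): in E → T E' and E' → + T E', T is followed by E': add FIRST(E') minus ε = {+}; since E' is nullable, also add FOLLOW(E) and FOLLOW(E') = {), $}. FOLLOW(T) = {+, ), $}.
FOLLOW(T'): T' appears at the right end of T → F T' and of T' → * F T', so FOLLOW(T') = FOLLOW(T) = {+, ), $}.

Final answer: {$, ), +}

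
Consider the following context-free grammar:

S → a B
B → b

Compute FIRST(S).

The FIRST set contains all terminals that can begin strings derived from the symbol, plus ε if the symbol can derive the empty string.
S has the single production S → a B, whose right-hand side begins with the terminal a. So FIRST(S) = {a}.

Final answer: {a}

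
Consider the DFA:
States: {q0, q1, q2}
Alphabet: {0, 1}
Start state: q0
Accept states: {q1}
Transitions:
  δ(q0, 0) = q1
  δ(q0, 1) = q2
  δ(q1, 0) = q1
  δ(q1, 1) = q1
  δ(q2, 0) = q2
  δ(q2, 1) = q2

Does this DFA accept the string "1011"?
Processing string "1011":
  q0 --1--> q2
  q2 --0--> q2
  q2 --1--> q2
  q2 --1--> q2
Final state: q2
Accept states: {q1}
q2 is not an accept state, so the string is rejected.

Final answer: No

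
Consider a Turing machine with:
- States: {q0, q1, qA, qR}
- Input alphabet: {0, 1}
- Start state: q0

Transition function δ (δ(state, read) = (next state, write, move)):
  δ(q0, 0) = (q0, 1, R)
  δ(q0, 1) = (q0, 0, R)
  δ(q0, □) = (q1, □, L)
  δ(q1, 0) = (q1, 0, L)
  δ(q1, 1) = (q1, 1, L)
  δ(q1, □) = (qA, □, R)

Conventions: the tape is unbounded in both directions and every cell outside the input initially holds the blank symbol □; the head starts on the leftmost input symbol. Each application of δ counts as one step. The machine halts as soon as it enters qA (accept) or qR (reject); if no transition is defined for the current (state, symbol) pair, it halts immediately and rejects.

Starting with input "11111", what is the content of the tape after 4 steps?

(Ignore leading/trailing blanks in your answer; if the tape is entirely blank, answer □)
Step 0: [q0]11111 (head at position 0)
Step 1: δ(q0, 1) = (q0, 0, R)  ⊢  0[q0]1111 (head at position 1)
Step 2: δ(q0, 1) = (q0, 0, R)  ⊢  00[q0]111 (head at position 2)
Step 3: δ(q0, 1) = (q0, 0, R)  ⊢  000[q0]11 (head at position 3)
Step 4: δ(q0, 1) = (q0, 0, R)  ⊢  0000[q0]1 (head at position 4)
Tape after 4 steps (ignoring surrounding blanks): 00001

Final answer: Tape: 00001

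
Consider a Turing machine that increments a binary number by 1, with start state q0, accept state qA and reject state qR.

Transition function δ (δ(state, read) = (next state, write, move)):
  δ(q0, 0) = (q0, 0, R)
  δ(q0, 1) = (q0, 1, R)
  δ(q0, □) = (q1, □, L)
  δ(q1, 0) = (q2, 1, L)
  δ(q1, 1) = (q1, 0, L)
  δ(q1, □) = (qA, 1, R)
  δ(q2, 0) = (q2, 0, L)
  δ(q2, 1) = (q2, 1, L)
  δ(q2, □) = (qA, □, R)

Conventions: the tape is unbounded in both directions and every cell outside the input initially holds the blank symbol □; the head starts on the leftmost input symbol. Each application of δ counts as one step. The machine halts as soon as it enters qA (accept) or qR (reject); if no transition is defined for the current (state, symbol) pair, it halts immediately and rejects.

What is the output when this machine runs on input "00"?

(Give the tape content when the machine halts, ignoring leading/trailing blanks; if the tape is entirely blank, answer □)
Step 0: [q0]00 (head at position 0)
Step 1: δ(q0, 0) = (q0, 0, R)  ⊢  0[q0]0 (head at position 1)
Step 2: δ(q0, 0) = (q0, 0, R)  ⊢  00[q0]□ (head at position 2)
Step 3: δ(q0, □) = (q1, □, L)  ⊢  0[q1]0□ (head at position 1)
Step 4: δ(q1, 0) = (q2, 1, L)  ⊢  [q2]01□ (head at position 0)
Step 5: δ(q2, 0) = (q2, 0, L)  ⊢  [q2]□01□ (head at position -1)
Step 6: δ(q2, □) = (qA, □, R)  ⊢  □[qA]01□ (head at position 0)
The machine is in qA, so it halts and accepts.
Tape content when halted (ignoring surrounding blanks): 01

Final answer: Output: 01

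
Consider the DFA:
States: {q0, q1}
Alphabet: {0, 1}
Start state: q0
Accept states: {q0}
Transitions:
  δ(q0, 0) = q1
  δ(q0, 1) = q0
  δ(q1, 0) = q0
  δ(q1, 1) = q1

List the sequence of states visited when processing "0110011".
Starting at q0
Read '0': q0 -> q1
Read '1': q1 -> q1
Read '1': q1 -> q1
Read '0': q1 -> q0
Read '0': q0 -> q1
Read '1': q1 -> q1
Read '1': q1 -> q1

Final answer: q0 -> q1 -> q1 -> q1 -> q0 -> q1 -> q1 -> q1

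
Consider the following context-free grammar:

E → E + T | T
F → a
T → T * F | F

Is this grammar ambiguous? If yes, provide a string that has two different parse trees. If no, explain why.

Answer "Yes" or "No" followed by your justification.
This is the standard stratified expression grammar: '+' is introduced only by the left-recursive rule E → E + T and '*' only by the left-recursive rule T → T * F, with F → a. For any string, the last '+' must be the one produced at the root E (everything after it is a T containing no '+'), and likewise within each T the last '*' is produced at its root. This fixes the parse tree uniquely (left-associative, '*' binding tighter than '+'), so every string has exactly one parse tree.

Final answer: No - the grammar is unambiguous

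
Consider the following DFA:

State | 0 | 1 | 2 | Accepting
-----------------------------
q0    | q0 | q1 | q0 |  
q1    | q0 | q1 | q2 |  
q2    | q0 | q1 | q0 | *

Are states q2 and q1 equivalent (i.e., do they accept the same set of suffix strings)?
Try the suffix ε (the empty string).
From q2: q2 — accepting.
From q1: q1 — not accepting.
The two states disagree on this suffix, so they are not equivalent.

Final answer: No. Distinguishing string: ε (the empty string) - accepted from q2 but not from q1.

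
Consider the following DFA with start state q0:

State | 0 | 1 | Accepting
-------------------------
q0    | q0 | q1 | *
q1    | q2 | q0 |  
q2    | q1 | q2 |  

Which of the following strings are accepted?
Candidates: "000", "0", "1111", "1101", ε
"000": q0 → q0 → q0 → q0; q0 is accepting → accepted
"0": q0 → q0; q0 is accepting → accepted
"1111": q0 → q1 → q0 → q1 → q0; q0 is accepting → accepted
"1101": q0 → q1 → q0 → q0 → q1; q1 is not accepting → rejected
ε: q0; q0 is accepting → accepted

Final answer: "000", "0", "1111", ε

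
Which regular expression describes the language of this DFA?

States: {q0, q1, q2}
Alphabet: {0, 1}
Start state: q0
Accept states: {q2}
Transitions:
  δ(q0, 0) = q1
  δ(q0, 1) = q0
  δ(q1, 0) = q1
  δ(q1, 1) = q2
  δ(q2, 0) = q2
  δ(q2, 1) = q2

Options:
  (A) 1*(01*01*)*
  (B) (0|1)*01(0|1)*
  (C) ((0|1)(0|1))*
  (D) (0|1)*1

Testing sample strings against the DFA:
  '00' -> rejected
  '11' -> rejected
  '000' -> rejected
  '001' -> accepted
Checking each option for a counterexample:
  (A) 1*(01*01*)*: ε is rejected by the DFA but matches the regex → eliminated
  (B) (0|1)*01(0|1)*: agrees with the DFA on all strings of length ≤ 4
  (C) ((0|1)(0|1))*: ε is rejected by the DFA but matches the regex → eliminated
  (D) (0|1)*1: '1' is rejected by the DFA but matches the regex → eliminated
Only (B) (0|1)*01(0|1)* is consistent with the DFA.

Final answer: (B) (0|1)*01(0|1)*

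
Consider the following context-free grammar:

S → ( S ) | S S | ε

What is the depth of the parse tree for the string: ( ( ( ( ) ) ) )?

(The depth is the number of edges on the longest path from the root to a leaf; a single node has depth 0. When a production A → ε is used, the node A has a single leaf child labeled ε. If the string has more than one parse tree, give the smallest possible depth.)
The string is 4 nested pairs. The shallowest parse tree applies S → ( S ) 4 times (one node per nested pair, each a child of the previous) and then S → ε in the middle.
S nodes at depths 0..4, ε leaf at depth 5; parentheses leaves are at depths 1..4.
(Using S → S S with an S → ε child anywhere only adds levels, so it cannot give a shallower tree.)
Depth = 5.

Final answer: 5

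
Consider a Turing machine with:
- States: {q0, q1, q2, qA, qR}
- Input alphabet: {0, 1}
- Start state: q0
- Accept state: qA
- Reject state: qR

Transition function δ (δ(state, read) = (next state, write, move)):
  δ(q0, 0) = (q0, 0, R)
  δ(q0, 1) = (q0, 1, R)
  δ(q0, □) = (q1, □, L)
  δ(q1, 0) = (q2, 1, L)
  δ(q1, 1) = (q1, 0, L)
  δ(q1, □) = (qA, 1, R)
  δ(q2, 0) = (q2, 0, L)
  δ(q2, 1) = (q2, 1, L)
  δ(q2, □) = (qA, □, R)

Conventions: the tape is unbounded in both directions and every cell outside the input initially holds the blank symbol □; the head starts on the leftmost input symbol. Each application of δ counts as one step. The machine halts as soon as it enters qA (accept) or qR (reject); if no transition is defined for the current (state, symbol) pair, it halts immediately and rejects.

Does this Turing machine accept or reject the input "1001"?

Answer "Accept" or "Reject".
Step 0: [q0]1001 (head at position 0)
Step 1: δ(q0, 1) = (q0, 1, R)  ⊢  1[q0]001 (head at position 1)
Step 2: δ(q0, 0) = (q0, 0, R)  ⊢  10[q0]01 (head at position 2)
Step 3: δ(q0, 0) = (q0, 0, R)  ⊢  100[q0]1 (head at position 3)
Step 4: δ(q0, 1) = (q0, 1, R)  ⊢  1001[q0]□ (head at position 4)
Step 5: δ(q0, □) = (q1, □, L)  ⊢  100[q1]1□ (head at position 3)
Step 6: δ(q1, 1) = (q1, 0, L)  ⊢  10[q1]00□ (head at position 2)
Step 7: δ(q1, 0) = (q2, 1, L)  ⊢  1[q2]010□ (head at position 1)
Step 8: δ(q2, 0) = (q2, 0, L)  ⊢  [q2]1010□ (head at position 0)
Step 9: δ(q2, 1) = (q2, 1, L)  ⊢  [q2]□1010□ (head at position -1)
Step 10: δ(q2, □) = (qA, □, R)  ⊢  □[qA]1010□ (head at position 0)
The machine is in qA, so it halts and accepts.

Final answer: Accept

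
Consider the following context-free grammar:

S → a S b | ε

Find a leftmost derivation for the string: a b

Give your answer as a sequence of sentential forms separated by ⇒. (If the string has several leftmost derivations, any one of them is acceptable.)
Start with S.
Step 1: the leftmost non-terminal is S; apply S → a S b:  a S b
Step 2: the leftmost non-terminal is S; apply S → ε:  a b

Final answer: S ⇒ a S b ⇒ a b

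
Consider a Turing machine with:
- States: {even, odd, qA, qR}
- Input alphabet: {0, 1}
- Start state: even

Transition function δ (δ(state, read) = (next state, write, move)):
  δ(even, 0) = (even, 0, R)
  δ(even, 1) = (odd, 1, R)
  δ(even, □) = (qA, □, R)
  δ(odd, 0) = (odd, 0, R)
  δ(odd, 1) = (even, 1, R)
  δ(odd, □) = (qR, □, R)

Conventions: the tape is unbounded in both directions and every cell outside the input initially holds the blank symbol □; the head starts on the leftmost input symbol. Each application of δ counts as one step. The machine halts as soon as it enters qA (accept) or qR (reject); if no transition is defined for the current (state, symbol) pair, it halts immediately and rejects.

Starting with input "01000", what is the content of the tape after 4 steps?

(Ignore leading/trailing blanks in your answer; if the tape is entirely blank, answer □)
Step 0: [even]01000 (head at position 0)
Step 1: δ(even, 0) = (even, 0, R)  ⊢  0[even]1000 (head at position 1)
Step 2: δ(even, 1) = (odd, 1, R)  ⊢  01[odd]000 (head at position 2)
Step 3: δ(odd, 0) = (odd, 0, R)  ⊢  010[odd]00 (head at position 3)
Step 4: δ(odd, 0) = (odd, 0, R)  ⊢  0100[odd]0 (head at position 4)
Tape after 4 steps (ignoring surrounding blanks): 01000

Final answer: Tape: 01000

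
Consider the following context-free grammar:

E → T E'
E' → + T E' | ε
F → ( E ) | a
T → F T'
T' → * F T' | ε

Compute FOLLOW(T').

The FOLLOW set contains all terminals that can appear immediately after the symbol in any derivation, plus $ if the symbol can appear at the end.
Useful FIRST sets: FIRST(E') = {+, ε}, FIRST(T') = {*, ε} (both E' and T' are nullable).
FOLLOW(E): E is the start symbol → $; E appears in F → ( E ) followed by ')' → FOLLOW(E) = {), $}.
FOLLOW(E'): E' appears at the right end of E → T E' and of E' → + T E', so FOLLOW(E') ⊇ FOLLOW(E) (the second occurrence adds nothing new). FOLLOW(E') = {), $}.
FOLLOW(T): in E → T E' and E' → + T E', T is followed by E': add FIRST(E') minus ε = {+}; since E' is nullable, also add FOLLOW(E) and FOLLOW(E') = {), $}. FOLLOW(T) = {+, ), $}.
FOLLOW(T'): T' appears at the right end of T → F T' and of T' → * F T', so FOLLOW(T') = FOLLOW(T) = {+, ), $}.

Final answer: {$, ), +}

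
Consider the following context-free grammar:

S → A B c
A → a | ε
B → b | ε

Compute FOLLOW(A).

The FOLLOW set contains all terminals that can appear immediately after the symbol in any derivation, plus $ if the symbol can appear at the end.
A occurs in S → A B c followed by B c. Add FIRST(B) minus ε = {b}; B is nullable (B → ε), so what follows B can also follow A: the terminal c. FOLLOW(A) = {b, c}.

Final answer: {b, c}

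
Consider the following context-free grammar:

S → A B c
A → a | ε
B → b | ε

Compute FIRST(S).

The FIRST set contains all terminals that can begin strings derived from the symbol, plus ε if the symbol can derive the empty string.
FIRST(A) = {a, ε} (A → a | ε) and FIRST(B) = {b, ε} (B → b | ε).
For S → A B c: add FIRST(A) minus ε = {a}; A is nullable, so also add FIRST(B) minus ε = {b}; B is nullable too, so also add FIRST(c) = {c}. The terminal c is never erased, so S is not nullable and ε is not included.
FIRST(S) = {a, b, c}.

Final answer: {a, b, c}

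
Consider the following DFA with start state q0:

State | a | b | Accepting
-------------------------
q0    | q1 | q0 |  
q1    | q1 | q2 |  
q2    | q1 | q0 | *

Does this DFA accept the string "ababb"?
Start in q0.
Read 'a': q0 → q1
Read 'b': q1 → q2
Read 'a': q2 → q1
Read 'b': q1 → q2
Read 'b': q2 → q0
Final state q0 is not accepting, so the string is rejected.

Final answer: No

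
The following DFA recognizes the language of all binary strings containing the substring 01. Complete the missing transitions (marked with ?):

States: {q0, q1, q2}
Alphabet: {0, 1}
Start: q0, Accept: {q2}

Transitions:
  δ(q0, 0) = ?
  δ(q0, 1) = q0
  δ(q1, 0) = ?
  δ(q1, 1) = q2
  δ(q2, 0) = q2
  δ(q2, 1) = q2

What each state remembers (consistent with the given transitions and accept states):
  q0: 01 not seen yet and the last symbol was not 0
  q1: 01 not seen yet and the last symbol was 0
  q2: the substring 01 has already been seen
Filling in the missing entries:
  δ(q0, 0): in q0 (01 not seen yet and the last symbol was not 0), after reading 0 we have: 01 not seen yet and the last symbol was 0 → q1
  δ(q1, 0): in q1 (01 not seen yet and the last symbol was 0), after reading 0 we have: 01 not seen yet and the last symbol was 0 → q1

Final answer: δ(q0, 0) = q1; δ(q1, 0) = q1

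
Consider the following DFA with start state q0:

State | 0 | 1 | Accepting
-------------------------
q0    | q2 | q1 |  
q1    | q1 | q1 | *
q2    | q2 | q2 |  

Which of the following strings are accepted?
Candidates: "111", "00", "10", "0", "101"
"111": q0 → q1 → q1 → q1; q1 is accepting → accepted
"00": q0 → q2 → q2; q2 is not accepting → rejected
"10": q0 → q1 → q1; q1 is accepting → accepted
"0": q0 → q2; q2 is not accepting → rejected
"101": q0 → q1 → q1 → q1; q1 is accepting → accepted

Final answer: "111", "10", "101"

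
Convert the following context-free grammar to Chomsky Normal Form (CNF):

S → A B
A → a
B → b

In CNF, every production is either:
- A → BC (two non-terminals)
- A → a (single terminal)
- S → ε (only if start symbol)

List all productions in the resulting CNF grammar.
The grammar has no ε-productions or unit productions to eliminate.
S → A B is already in CNF (two non-terminals) – keep it.
A → a is already in CNF (single terminal) – keep it.
B → b is already in CNF (single terminal) – keep it.
Resulting CNF grammar (3 productions): A → a; B → b; S → A B

Final answer: A → a; B → b; S → A B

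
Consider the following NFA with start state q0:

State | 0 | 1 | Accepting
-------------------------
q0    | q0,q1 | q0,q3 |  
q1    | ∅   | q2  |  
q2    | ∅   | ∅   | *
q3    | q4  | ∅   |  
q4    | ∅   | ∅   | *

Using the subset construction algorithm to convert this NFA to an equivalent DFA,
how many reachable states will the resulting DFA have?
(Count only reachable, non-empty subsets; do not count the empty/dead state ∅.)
Start subset: {q0}
{q0}: on 0 → {q0, q1}, on 1 → {q0, q3}
{q0, q1}: on 0 → {q0, q1}, on 1 → {q0, q2, q3}
{q0, q3}: on 0 → {q0, q1, q4}, on 1 → {q0, q3}
{q0, q2, q3}: on 0 → {q0, q1, q4}, on 1 → {q0, q3}
{q0, q1, q4}: on 0 → {q0, q1}, on 1 → {q0, q2, q3}
Reachable non-empty subsets: {q0}, {q0, q1}, {q0, q3}, {q0, q2, q3}, {q0, q1, q4} — 5 in total.

Final answer: 5 states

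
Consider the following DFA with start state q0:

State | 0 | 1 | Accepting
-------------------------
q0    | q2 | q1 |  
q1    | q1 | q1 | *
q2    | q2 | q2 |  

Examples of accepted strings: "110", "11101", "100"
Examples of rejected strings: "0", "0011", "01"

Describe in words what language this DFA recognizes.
non-empty binary strings starting with 1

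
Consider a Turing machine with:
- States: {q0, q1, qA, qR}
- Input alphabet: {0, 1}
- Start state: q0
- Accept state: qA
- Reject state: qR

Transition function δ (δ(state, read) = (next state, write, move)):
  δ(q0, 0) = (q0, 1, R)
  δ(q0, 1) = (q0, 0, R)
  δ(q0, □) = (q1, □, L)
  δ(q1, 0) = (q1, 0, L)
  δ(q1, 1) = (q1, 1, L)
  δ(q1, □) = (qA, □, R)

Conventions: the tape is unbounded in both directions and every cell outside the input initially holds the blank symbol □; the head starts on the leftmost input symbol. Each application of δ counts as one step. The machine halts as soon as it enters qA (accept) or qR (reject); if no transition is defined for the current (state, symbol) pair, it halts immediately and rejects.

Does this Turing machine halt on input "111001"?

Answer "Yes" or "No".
Step 0: [q0]111001 (head at position 0)
Step 1: δ(q0, 1) = (q0, 0, R)  ⊢  0[q0]11001 (head at position 1)
Step 2: δ(q0, 1) = (q0, 0, R)  ⊢  00[q0]1001 (head at position 2)
Step 3: δ(q0, 1) = (q0, 0, R)  ⊢  000[q0]001 (head at position 3)
Step 4: δ(q0, 0) = (q0, 1, R)  ⊢  0001[q0]01 (head at position 4)
Step 5: δ(q0, 0) = (q0, 1, R)  ⊢  00011[q0]1 (head at position 5)
Step 6: δ(q0, 1) = (q0, 0, R)  ⊢  000110[q0]□ (head at position 6)
Step 7: δ(q0, □) = (q1, □, L)  ⊢  00011[q1]0□ (head at position 5)
Step 8: δ(q1, 0) = (q1, 0, L)  ⊢  0001[q1]10□ (head at position 4)
Step 9: δ(q1, 1) = (q1, 1, L)  ⊢  000[q1]110□ (head at position 3)
Step 10: δ(q1, 1) = (q1, 1, L)  ⊢  00[q1]0110□ (head at position 2)
Step 11: δ(q1, 0) = (q1, 0, L)  ⊢  0[q1]00110□ (head at position 1)
Step 12: δ(q1, 0) = (q1, 0, L)  ⊢  [q1]000110□ (head at position 0)
Step 13: δ(q1, 0) = (q1, 0, L)  ⊢  [q1]□000110□ (head at position -1)
Step 14: δ(q1, □) = (qA, □, R)  ⊢  □[qA]000110□ (head at position 0)
The machine is in qA, so it halts and accepts.
It halts after 14 steps.

Final answer: Yes - halts after 14 steps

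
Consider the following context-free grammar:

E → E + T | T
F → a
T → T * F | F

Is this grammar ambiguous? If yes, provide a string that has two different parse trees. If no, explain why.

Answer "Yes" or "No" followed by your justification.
This is the standard stratified expression grammar: '+' is introduced only by the left-recursive rule E → E + T and '*' only by the left-recursive rule T → T * F, with F → a. For any string, the last '+' must be the one produced at the root E (everything after it is a T containing no '+'), and likewise within each T the last '*' is produced at its root. This fixes the parse tree uniquely (left-associative, '*' binding tighter than '+'), so every string has exactly one parse tree.

Final answer: No - the grammar is unambiguous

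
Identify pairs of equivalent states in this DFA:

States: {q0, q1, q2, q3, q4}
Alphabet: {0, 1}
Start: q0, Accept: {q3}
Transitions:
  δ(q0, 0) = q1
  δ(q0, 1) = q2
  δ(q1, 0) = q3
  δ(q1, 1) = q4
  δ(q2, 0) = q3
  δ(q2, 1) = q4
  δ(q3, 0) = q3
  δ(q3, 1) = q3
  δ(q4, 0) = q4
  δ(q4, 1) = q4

Using the table-filling algorithm:
Round 0 – mark pairs where exactly one state is accepting: (q0,q3), (q1,q3), (q2,q3), (q3,q4)
Round 1 – newly marked: (q0,q1) [on 0: q1 vs q3, already marked]; (q0,q2) [on 0: q1 vs q3, already marked]; (q1,q4) [on 0: q3 vs q4, already marked]; (q2,q4) [on 0: q3 vs q4, already marked]
Round 2 – newly marked: (q0,q4) [on 0: q1 vs q4, already marked]
No further pairs can be marked.
(q1, q2) unmarked: δ(q1,0)=q3, δ(q2,0)=q3; δ(q1,1)=q4, δ(q2,1)=q4 → equivalent
Equivalent pairs: (q1, q2)

Final answer: Equivalent pairs: (q1, q2)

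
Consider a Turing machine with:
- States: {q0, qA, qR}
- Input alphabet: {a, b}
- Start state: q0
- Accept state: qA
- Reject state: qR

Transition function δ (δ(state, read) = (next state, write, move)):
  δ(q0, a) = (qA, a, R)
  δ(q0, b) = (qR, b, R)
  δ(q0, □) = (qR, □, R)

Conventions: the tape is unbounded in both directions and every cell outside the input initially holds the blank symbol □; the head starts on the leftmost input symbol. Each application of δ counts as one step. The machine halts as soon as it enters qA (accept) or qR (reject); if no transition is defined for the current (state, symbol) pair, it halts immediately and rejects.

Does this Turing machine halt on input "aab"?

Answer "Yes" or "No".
Step 0: [q0]aab (head at position 0)
Step 1: δ(q0, a) = (qA, a, R)  ⊢  a[qA]ab (head at position 1)
The machine is in qA, so it halts and accepts.
It halts after 1 steps.

Final answer: Yes - halts after 1 steps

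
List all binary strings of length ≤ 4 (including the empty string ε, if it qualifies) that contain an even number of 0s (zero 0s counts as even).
Checking every binary string of length 0 to 4:
  Length 0: accepted: ε | rejected: (none)
  Length 1: accepted: 1 | rejected: 0
  Length 2: accepted: 00, 11 | rejected: 01, 10
  Length 3: accepted: 001, 010, 100, 111 | rejected: 000, 011, 101, 110
  Length 4: accepted: 0000, 0011, 0101, 0110, 1001, 1010, 1100, 1111 | rejected: 0001, 0010, 0100, 0111, 1000, 1011, 1101, 1110
Total: 16 string(s).

Final answer: ε, 1, 00, 11, 001, 010, 100, 111, 0000, 0011, 0101, 0110, 1001, 1010, 1100, 1111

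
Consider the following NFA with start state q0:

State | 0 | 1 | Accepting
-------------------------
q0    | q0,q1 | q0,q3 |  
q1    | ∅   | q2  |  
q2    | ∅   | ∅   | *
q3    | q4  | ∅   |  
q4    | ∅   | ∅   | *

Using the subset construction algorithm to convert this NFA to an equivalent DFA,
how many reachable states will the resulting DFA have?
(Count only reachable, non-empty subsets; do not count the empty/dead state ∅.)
Start subset: {q0}
{q0}: on 0 → {q0, q1}, on 1 → {q0, q3}
{q0, q1}: on 0 → {q0, q1}, on 1 → {q0, q2, q3}
{q0, q3}: on 0 → {q0, q1, q4}, on 1 → {q0, q3}
{q0, q2, q3}: on 0 → {q0, q1, q4}, on 1 → {q0, q3}
{q0, q1, q4}: on 0 → {q0, q1}, on 1 → {q0, q2, q3}
Reachable non-empty subsets: {q0}, {q0, q1}, {q0, q3}, {q0, q2, q3}, {q0, q1, q4} — 5 in total.

Final answer: 5 states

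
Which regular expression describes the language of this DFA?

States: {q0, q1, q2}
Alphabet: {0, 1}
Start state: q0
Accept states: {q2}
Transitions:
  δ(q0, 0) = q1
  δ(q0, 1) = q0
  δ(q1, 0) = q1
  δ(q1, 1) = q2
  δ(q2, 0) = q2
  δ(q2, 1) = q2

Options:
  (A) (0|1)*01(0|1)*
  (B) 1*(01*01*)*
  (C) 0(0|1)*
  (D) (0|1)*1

Testing sample strings against the DFA:
  '0110' -> accepted
  '10001' -> accepted
  '11011' -> accepted
  '000' -> rejected
Checking each option for a counterexample:
  (A) (0|1)*01(0|1)*: agrees with the DFA on all strings of length ≤ 4
  (B) 1*(01*01*)*: ε is rejected by the DFA but matches the regex → eliminated
  (C) 0(0|1)*: '0' is rejected by the DFA but matches the regex → eliminated
  (D) (0|1)*1: '1' is rejected by the DFA but matches the regex → eliminated
Only (A) (0|1)*01(0|1)* is consistent with the DFA.

Final answer: (A) (0|1)*01(0|1)*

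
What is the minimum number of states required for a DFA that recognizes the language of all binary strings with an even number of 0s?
Language: binary strings with an even number of 0s
Lower bound (Myhill–Nerode): the prefixes ε, 0 are pairwise distinguishable:
  ε vs 0: suffix ε distinguishes them (ε has zero 0s (accepted), 0 has one 0 (rejected))
So any DFA needs at least 2 states.
Upper bound: a DFA with 2 states exists (one state per class above).
Minimum states: 2

Final answer: 2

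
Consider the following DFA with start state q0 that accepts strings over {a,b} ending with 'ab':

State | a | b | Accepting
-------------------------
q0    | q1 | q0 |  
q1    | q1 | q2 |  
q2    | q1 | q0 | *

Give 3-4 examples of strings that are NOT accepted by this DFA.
Any strings that end in a non-accepting state work; for example:
"ba": q0 → q0 → q1; q1 is not accepting → rejected
"aabb": q0 → q1 → q1 → q2 → q0; q0 is not accepting → rejected
"abba": q0 → q1 → q2 → q0 → q1; q1 is not accepting → rejected
"bbbb": q0 → q0 → q0 → q0 → q0; q0 is not accepting → rejected

Final answer: "ba", "aabb", "abba", "bbbb"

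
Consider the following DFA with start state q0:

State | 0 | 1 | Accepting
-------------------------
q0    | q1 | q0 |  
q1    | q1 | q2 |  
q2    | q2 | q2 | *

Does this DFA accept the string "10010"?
Start in q0.
Read '1': q0 → q0
Read '0': q0 → q1
Read '0': q1 → q1
Read '1': q1 → q2
Read '0': q2 → q2
Final state q2 is accepting, so the string is accepted.

Final answer: Yes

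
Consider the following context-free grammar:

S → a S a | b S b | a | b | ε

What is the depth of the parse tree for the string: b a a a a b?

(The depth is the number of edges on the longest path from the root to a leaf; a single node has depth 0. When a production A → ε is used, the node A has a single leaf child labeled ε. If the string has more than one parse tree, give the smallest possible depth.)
The string has even length 6, so its (unique) parse tree peels off matching outer symbols: S → b S b, S → a S a, S → a S a, and finally S → ε for the empty middle.
The S nodes are at depths 0..3; the ε leaf under the innermost S is at depth 4 (terminal leaves are at depths 1..3).
Depth = 4.

Final answer: 4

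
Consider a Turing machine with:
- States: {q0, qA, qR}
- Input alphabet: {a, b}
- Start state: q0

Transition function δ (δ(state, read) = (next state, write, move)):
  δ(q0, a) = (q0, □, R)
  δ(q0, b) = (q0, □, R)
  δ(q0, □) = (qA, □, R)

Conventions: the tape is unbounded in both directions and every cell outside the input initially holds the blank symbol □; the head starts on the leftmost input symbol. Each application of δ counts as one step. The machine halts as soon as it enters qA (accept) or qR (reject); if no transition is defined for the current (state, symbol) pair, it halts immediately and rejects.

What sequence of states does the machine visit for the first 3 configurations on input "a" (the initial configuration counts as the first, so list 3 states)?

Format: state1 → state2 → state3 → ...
Step 0: [q0]a (head at position 0)
Step 1: δ(q0, a) = (q0, □, R)  ⊢  □[q0]□ (head at position 1)
Step 2: δ(q0, □) = (qA, □, R)  ⊢  □□[qA]□ (head at position 2)
Reading off the states of these 3 configurations: q0 → q0 → qA

Final answer: q0 → q0 → qA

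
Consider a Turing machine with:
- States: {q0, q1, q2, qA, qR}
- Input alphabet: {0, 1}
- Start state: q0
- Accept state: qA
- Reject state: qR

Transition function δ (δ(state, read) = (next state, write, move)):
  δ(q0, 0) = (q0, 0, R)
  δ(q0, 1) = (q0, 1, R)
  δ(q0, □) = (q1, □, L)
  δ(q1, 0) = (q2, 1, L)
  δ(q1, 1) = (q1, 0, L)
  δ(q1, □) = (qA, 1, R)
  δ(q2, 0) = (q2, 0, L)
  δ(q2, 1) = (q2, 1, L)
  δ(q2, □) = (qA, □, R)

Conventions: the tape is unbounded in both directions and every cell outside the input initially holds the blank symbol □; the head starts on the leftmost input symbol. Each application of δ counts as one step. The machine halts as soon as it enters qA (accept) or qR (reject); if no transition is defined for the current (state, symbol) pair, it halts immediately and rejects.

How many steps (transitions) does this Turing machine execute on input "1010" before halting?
Step 0: [q0]1010 (head at position 0)
Step 1: δ(q0, 1) = (q0, 1, R)  ⊢  1[q0]010 (head at position 1)
Step 2: δ(q0, 0) = (q0, 0, R)  ⊢  10[q0]10 (head at position 2)
Step 3: δ(q0, 1) = (q0, 1, R)  ⊢  101[q0]0 (head at position 3)
Step 4: δ(q0, 0) = (q0, 0, R)  ⊢  1010[q0]□ (head at position 4)
Step 5: δ(q0, □) = (q1, □, L)  ⊢  101[q1]0□ (head at position 3)
Step 6: δ(q1, 0) = (q2, 1, L)  ⊢  10[q2]11□ (head at position 2)
Step 7: δ(q2, 1) = (q2, 1, L)  ⊢  1[q2]011□ (head at position 1)
Step 8: δ(q2, 0) = (q2, 0, L)  ⊢  [q2]1011□ (head at position 0)
Step 9: δ(q2, 1) = (q2, 1, L)  ⊢  [q2]□1011□ (head at position -1)
Step 10: δ(q2, □) = (qA, □, R)  ⊢  □[qA]1011□ (head at position 0)
The machine is in qA, so it halts and accepts.
Number of transitions executed: 10.

Final answer: 10 steps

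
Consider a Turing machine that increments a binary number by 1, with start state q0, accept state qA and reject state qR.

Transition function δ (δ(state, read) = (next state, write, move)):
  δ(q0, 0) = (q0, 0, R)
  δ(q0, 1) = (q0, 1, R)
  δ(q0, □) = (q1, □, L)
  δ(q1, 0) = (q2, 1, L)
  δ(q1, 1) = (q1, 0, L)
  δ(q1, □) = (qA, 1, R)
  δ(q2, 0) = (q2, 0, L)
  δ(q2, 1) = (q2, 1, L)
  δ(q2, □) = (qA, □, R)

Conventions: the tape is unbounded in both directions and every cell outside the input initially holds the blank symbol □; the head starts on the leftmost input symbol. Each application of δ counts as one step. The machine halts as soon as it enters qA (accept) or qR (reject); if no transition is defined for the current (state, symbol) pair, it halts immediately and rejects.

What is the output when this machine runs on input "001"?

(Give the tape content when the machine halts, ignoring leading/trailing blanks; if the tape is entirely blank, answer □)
Step 0: [q0]001 (head at position 0)
Step 1: δ(q0, 0) = (q0, 0, R)  ⊢  0[q0]01 (head at position 1)
Step 2: δ(q0, 0) = (q0, 0, R)  ⊢  00[q0]1 (head at position 2)
Step 3: δ(q0, 1) = (q0, 1, R)  ⊢  001[q0]□ (head at position 3)
Step 4: δ(q0, □) = (q1, □, L)  ⊢  00[q1]1□ (head at position 2)
Step 5: δ(q1, 1) = (q1, 0, L)  ⊢  0[q1]00□ (head at position 1)
Step 6: δ(q1, 0) = (q2, 1, L)  ⊢  [q2]010□ (head at position 0)
Step 7: δ(q2, 0) = (q2, 0, L)  ⊢  [q2]□010□ (head at position -1)
Step 8: δ(q2, □) = (qA, □, R)  ⊢  □[qA]010□ (head at position 0)
The machine is in qA, so it halts and accepts.
Tape content when halted (ignoring surrounding blanks): 010

Final answer: Output: 010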